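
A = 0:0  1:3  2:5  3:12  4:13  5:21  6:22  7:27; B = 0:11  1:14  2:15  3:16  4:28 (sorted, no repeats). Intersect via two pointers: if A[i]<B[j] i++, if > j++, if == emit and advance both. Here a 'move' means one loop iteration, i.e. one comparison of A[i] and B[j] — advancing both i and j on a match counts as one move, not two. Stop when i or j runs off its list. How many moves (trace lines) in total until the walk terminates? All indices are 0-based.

[i=0,j=0] 0<11 → i++
[i=1,j=0] 3<11 → i++
[i=2,j=0] 5<11 → i++
[i=3,j=0] 12>11 → j++
[i=3,j=1] 12<14 → i++
[i=4,j=1] 13<14 → i++
[i=5,j=1] 21>14 → j++
[i=5,j=2] 21>15 → j++
[i=5,j=3] 21>16 → j++
[i=5,j=4] 21<28 → i++
[i=6,j=4] 22<28 → i++
[i=7,j=4] 27<28 → i++

12 moves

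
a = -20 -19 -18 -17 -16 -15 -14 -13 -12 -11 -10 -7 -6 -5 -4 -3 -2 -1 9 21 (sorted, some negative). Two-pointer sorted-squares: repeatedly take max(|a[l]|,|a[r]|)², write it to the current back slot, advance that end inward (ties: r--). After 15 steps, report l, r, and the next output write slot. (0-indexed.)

l=13, r=17, next write slot=4

l=0 r=19: |-20|<=|21| out[19]=441, r--
l=0 r=18: |-20|>|9| out[18]=400, l++
l=1 r=18: |-19|>|9| out[17]=361, l++
l=2 r=18: |-18|>|9| out[16]=324, l++
l=3 r=18: |-17|>|9| out[15]=289, l++
l=4 r=18: |-16|>|9| out[14]=256, l++
l=5 r=18: |-15|>|9| out[13]=225, l++
l=6 r=18: |-14|>|9| out[12]=196, l++
l=7 r=18: |-13|>|9| out[11]=169, l++
l=8 r=18: |-12|>|9| out[10]=144, l++
l=9 r=18: |-11|>|9| out[9]=121, l++
l=10 r=18: |-10|>|9| out[8]=100, l++
l=11 r=18: |-7|<=|9| out[7]=81, r--
l=11 r=17: |-7|>|-1| out[6]=49, l++
l=12 r=17: |-6|>|-1| out[5]=36, l++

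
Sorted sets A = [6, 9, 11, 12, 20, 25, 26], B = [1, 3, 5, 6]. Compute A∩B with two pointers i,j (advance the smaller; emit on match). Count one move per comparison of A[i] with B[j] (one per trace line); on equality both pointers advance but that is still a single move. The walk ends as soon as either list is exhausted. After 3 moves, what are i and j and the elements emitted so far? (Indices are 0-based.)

[i=0,j=0] 6>1 → j++
[i=0,j=1] 6>3 → j++
[i=0,j=2] 6>5 → j++

i=0, j=3, emitted=[]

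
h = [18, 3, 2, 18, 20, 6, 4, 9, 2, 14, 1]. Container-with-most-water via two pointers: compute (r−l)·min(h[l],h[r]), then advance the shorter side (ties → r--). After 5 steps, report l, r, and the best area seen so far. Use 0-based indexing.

l=0, r=5, best area=126

[0,10] min(18,1)*10=10 best=10 * → r--
[0,9] min(18,14)*9=126 best=126 * → r--
[0,8] min(18,2)*8=16 best=126 → r--
[0,7] min(18,9)*7=63 best=126 → r--
[0,6] min(18,4)*6=24 best=126 → r--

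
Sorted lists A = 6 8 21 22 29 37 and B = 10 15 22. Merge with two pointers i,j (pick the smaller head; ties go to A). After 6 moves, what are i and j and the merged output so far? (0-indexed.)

i=4, j=2, merged so far=[6, 8, 10, 15, 21, 22]

[i=0,j=0] A[i]=6<=B[j]=10 take 6 → i++
[i=1,j=0] A[i]=8<=B[j]=10 take 8 → i++
[i=2,j=0] A[i]=21>B[j]=10 take 10 → j++
[i=2,j=1] A[i]=21>B[j]=15 take 15 → j++
[i=2,j=2] A[i]=21<=B[j]=22 take 21 → i++
[i=3,j=2] A[i]=22<=B[j]=22 take 22 → i++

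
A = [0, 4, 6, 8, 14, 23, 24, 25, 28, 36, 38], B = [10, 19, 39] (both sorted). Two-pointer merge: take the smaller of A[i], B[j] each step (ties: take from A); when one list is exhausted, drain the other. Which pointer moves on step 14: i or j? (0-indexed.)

j

i=0 j=0: A[i]=0<=B[j]=10 take 0, i++
i=1 j=0: A[i]=4<=B[j]=10 take 4, i++
i=2 j=0: A[i]=6<=B[j]=10 take 6, i++
i=3 j=0: A[i]=8<=B[j]=10 take 8, i++
i=4 j=0: A[i]=14>B[j]=10 take 10, j++
i=4 j=1: A[i]=14<=B[j]=19 take 14, i++
i=5 j=1: A[i]=23>B[j]=19 take 19, j++
i=5 j=2: A[i]=23<=B[j]=39 take 23, i++
i=6 j=2: A[i]=24<=B[j]=39 take 24, i++
i=7 j=2: A[i]=25<=B[j]=39 take 25, i++
i=8 j=2: A[i]=28<=B[j]=39 take 28, i++
i=9 j=2: A[i]=36<=B[j]=39 take 36, i++
i=10 j=2: A[i]=38<=B[j]=39 take 38, i++
i=11 j=2: A done, take B[j]=39, j++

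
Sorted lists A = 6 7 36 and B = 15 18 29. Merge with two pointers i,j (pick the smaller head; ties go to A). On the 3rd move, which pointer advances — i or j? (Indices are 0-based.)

[i=0,j=0] A[i]=6<=B[j]=15 take 6 → i++
[i=1,j=0] A[i]=7<=B[j]=15 take 7 → i++
[i=2,j=0] A[i]=36>B[j]=15 take 15 → j++

j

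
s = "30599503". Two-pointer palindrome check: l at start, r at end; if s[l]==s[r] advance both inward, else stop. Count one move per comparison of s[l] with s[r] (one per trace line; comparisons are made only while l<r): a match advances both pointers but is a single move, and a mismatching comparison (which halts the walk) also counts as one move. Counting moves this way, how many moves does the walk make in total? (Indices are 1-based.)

4 moves

l=1 r=8: '3'=='3', l++,r--
l=2 r=7: '0'=='0', l++,r--
l=3 r=6: '5'=='5', l++,r--
l=4 r=5: '9'=='9', l++,r--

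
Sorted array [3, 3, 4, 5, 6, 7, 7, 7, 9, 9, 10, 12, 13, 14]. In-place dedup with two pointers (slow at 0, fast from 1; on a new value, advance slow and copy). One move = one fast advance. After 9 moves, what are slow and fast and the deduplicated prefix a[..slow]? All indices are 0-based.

(s=0,f=1) a[fast]=3=a[slow] dup → fast++
(s=0,f=2) a[fast]=4≠a[slow]=3 write a[1]=4 → slow++,fast++
(s=1,f=3) a[fast]=5≠a[slow]=4 write a[2]=5 → slow++,fast++
(s=2,f=4) a[fast]=6≠a[slow]=5 write a[3]=6 → slow++,fast++
(s=3,f=5) a[fast]=7≠a[slow]=6 write a[4]=7 → slow++,fast++
(s=4,f=6) a[fast]=7=a[slow] dup → fast++
(s=4,f=7) a[fast]=7=a[slow] dup → fast++
(s=4,f=8) a[fast]=9≠a[slow]=7 write a[5]=9 → slow++,fast++
(s=5,f=9) a[fast]=9=a[slow] dup → fast++

slow=5, fast=10, prefix=[3, 4, 5, 6, 7, 9]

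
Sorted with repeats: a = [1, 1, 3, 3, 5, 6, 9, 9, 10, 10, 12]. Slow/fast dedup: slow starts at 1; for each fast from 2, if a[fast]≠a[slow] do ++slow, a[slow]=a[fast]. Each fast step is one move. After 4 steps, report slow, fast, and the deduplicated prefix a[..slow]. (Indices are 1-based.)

slow=3, fast=6, prefix=[1, 3, 5]

(s=1,f=2) a[fast]=1=a[slow] dup → fast++
(s=1,f=3) a[fast]=3≠a[slow]=1 write a[2]=3 → slow++,fast++
(s=2,f=4) a[fast]=3=a[slow] dup → fast++
(s=2,f=5) a[fast]=5≠a[slow]=3 write a[3]=5 → slow++,fast++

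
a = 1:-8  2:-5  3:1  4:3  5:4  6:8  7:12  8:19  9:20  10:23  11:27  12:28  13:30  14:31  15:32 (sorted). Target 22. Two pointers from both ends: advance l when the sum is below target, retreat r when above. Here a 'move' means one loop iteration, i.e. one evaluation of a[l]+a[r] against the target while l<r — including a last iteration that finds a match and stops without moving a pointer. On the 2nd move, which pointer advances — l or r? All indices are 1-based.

l=1 r=15: -8+32=24 >22, r--
l=1 r=14: -8+31=23 >22, r--

r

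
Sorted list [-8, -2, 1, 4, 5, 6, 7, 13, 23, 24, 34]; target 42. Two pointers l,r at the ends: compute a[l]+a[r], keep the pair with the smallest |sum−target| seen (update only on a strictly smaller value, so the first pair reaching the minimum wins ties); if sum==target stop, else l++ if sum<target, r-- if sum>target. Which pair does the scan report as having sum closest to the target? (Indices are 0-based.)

[0,10] -8+34=26 d=16 * → l++
[1,10] -2+34=32 d=10 * → l++
[2,10] 1+34=35 d=7 * → l++
[3,10] 4+34=38 d=4 * → l++
[4,10] 5+34=39 d=3 * → l++
[5,10] 6+34=40 d=2 * → l++
[6,10] 7+34=41 d=1 * → l++
[7,10] 13+34=47 d=5 → r--
[7,9] 13+24=37 d=5 → l++
[8,9] 23+24=47 d=5 → r--

pair (7, 34) with sum 41 (|Δ|=1)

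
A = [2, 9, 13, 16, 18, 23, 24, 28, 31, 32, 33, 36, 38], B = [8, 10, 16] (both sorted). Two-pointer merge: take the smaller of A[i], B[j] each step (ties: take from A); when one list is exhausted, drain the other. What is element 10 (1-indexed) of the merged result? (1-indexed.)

[i=1,j=1] A[i]=2<=B[j]=8 take 2 → i++
[i=2,j=1] A[i]=9>B[j]=8 take 8 → j++
[i=2,j=2] A[i]=9<=B[j]=10 take 9 → i++
[i=3,j=2] A[i]=13>B[j]=10 take 10 → j++
[i=3,j=3] A[i]=13<=B[j]=16 take 13 → i++
[i=4,j=3] A[i]=16<=B[j]=16 take 16 → i++
[i=5,j=3] A[i]=18>B[j]=16 take 16 → j++
[i=5,j=4] B done, take A[i]=18 → i++
[i=6,j=4] B done, take A[i]=23 → i++
[i=7,j=4] B done, take A[i]=24 → i++
[i=8,j=4] B done, take A[i]=28 → i++
[i=9,j=4] B done, take A[i]=31 → i++
[i=10,j=4] B done, take A[i]=32 → i++
[i=11,j=4] B done, take A[i]=33 → i++
[i=12,j=4] B done, take A[i]=36 → i++
[i=13,j=4] B done, take A[i]=38 → i++

merged[10] = 24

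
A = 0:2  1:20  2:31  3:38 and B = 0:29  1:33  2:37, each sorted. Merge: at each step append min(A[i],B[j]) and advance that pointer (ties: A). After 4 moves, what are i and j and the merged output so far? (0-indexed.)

i=3, j=1, merged so far=[2, 20, 29, 31]

i=0 j=0: A[i]=2<=B[j]=29 take 2, i++
i=1 j=0: A[i]=20<=B[j]=29 take 20, i++
i=2 j=0: A[i]=31>B[j]=29 take 29, j++
i=2 j=1: A[i]=31<=B[j]=33 take 31, i++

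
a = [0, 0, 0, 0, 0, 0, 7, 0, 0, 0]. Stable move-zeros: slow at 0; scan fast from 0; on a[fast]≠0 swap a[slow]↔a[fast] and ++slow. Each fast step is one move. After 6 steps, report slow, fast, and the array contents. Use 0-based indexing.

slow=0 fast=0: a[fast]=0, fast++
slow=0 fast=1: a[fast]=0, fast++
slow=0 fast=2: a[fast]=0, fast++
slow=0 fast=3: a[fast]=0, fast++
slow=0 fast=4: a[fast]=0, fast++
slow=0 fast=5: a[fast]=0, fast++

slow=0, fast=6, a=[0, 0, 0, 0, 0, 0, 7, 0, 0, 0]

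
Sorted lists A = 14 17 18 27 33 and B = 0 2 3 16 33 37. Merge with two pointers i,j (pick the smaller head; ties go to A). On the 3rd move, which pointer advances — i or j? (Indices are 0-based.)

j

i=0 j=0: A[i]=14>B[j]=0 take 0, j++
i=0 j=1: A[i]=14>B[j]=2 take 2, j++
i=0 j=2: A[i]=14>B[j]=3 take 3, j++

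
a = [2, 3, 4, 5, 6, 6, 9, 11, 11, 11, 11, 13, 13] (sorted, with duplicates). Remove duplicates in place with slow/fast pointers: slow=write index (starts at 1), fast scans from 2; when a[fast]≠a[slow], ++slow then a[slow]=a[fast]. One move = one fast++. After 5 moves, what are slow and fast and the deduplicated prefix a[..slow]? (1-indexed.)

slow=5, fast=7, prefix=[2, 3, 4, 5, 6]

slow=1 fast=2: a[fast]=3≠a[slow]=2 write a[2]=3, slow++,fast++
slow=2 fast=3: a[fast]=4≠a[slow]=3 write a[3]=4, slow++,fast++
slow=3 fast=4: a[fast]=5≠a[slow]=4 write a[4]=5, slow++,fast++
slow=4 fast=5: a[fast]=6≠a[slow]=5 write a[5]=6, slow++,fast++
slow=5 fast=6: a[fast]=6=a[slow] dup, fast++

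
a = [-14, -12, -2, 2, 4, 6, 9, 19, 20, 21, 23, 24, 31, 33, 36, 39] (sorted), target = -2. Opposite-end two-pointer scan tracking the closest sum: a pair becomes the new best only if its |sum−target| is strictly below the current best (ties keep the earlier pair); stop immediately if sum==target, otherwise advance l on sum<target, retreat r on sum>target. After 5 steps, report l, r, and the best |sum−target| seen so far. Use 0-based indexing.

l=0 r=15: -14+39=25 d=27 *, r--
l=0 r=14: -14+36=22 d=24 *, r--
l=0 r=13: -14+33=19 d=21 *, r--
l=0 r=12: -14+31=17 d=19 *, r--
l=0 r=11: -14+24=10 d=12 *, r--

l=0, r=10, best |Δ|=12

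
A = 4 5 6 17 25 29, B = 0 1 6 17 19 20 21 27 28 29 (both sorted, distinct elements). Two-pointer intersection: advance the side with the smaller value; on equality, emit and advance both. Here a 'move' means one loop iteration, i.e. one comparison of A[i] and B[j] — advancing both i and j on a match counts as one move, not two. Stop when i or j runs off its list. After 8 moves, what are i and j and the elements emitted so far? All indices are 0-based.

i=4, j=6, emitted=[6, 17]

[i=0,j=0] 4>0 → j++
[i=0,j=1] 4>1 → j++
[i=0,j=2] 4<6 → i++
[i=1,j=2] 5<6 → i++
[i=2,j=2] 6==6 emit → i++,j++
[i=3,j=3] 17==17 emit → i++,j++
[i=4,j=4] 25>19 → j++
[i=4,j=5] 25>20 → j++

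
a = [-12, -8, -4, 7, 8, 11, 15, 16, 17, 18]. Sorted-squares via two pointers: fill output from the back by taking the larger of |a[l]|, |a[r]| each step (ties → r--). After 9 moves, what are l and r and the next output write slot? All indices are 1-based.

[1,10] |-12|<=|18| out[10]=324 → r--
[1,9] |-12|<=|17| out[9]=289 → r--
[1,8] |-12|<=|16| out[8]=256 → r--
[1,7] |-12|<=|15| out[7]=225 → r--
[1,6] |-12|>|11| out[6]=144 → l++
[2,6] |-8|<=|11| out[5]=121 → r--
[2,5] |-8|<=|8| out[4]=64 → r--
[2,4] |-8|>|7| out[3]=64 → l++
[3,4] |-4|<=|7| out[2]=49 → r--

l=3, r=3, next write slot=1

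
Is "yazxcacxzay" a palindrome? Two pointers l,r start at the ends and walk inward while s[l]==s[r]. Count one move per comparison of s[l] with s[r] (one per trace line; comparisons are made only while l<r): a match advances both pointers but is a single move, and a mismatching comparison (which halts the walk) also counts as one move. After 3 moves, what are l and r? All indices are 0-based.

l=0 r=10: 'y'=='y', l++,r--
l=1 r=9: 'a'=='a', l++,r--
l=2 r=8: 'z'=='z', l++,r--

l=3, r=7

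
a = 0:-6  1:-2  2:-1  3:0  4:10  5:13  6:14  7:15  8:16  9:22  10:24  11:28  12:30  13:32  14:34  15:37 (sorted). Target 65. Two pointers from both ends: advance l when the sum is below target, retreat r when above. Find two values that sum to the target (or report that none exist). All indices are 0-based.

[0,15] -6+37=31 <65 → l++
[1,15] -2+37=35 <65 → l++
[2,15] -1+37=36 <65 → l++
[3,15] 0+37=37 <65 → l++
[4,15] 10+37=47 <65 → l++
[5,15] 13+37=50 <65 → l++
[6,15] 14+37=51 <65 → l++
[7,15] 15+37=52 <65 → l++
[8,15] 16+37=53 <65 → l++
[9,15] 22+37=59 <65 → l++
[10,15] 24+37=61 <65 → l++
[11,15] 28+37=65 → found

(28, 37)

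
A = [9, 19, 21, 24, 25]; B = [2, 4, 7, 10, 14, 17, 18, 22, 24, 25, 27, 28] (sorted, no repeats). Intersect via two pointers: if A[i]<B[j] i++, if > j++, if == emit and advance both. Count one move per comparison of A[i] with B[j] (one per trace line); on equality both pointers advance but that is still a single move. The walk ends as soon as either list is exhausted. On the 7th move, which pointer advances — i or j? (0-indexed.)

[i=0,j=0] 9>2 → j++
[i=0,j=1] 9>4 → j++
[i=0,j=2] 9>7 → j++
[i=0,j=3] 9<10 → i++
[i=1,j=3] 19>10 → j++
[i=1,j=4] 19>14 → j++
[i=1,j=5] 19>17 → j++

j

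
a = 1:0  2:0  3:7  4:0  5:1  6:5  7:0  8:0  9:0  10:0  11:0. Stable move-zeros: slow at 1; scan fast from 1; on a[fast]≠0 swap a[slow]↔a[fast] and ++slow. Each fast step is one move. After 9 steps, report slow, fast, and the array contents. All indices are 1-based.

(s=1,f=1) a[fast]=0 → fast++
(s=1,f=2) a[fast]=0 → fast++
(s=1,f=3) a[fast]=7≠0 swap→a[1]=7 → slow++,fast++
(s=2,f=4) a[fast]=0 → fast++
(s=2,f=5) a[fast]=1≠0 swap→a[2]=1 → slow++,fast++
(s=3,f=6) a[fast]=5≠0 swap→a[3]=5 → slow++,fast++
(s=4,f=7) a[fast]=0 → fast++
(s=4,f=8) a[fast]=0 → fast++
(s=4,f=9) a[fast]=0 → fast++

slow=4, fast=10, a=[7, 1, 5, 0, 0, 0, 0, 0, 0, 0, 0]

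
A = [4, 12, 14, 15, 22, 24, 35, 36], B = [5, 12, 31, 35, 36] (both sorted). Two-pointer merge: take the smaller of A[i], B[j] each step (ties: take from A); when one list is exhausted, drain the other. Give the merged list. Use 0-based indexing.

[i=0,j=0] A[i]=4<=B[j]=5 take 4 → i++
[i=1,j=0] A[i]=12>B[j]=5 take 5 → j++
[i=1,j=1] A[i]=12<=B[j]=12 take 12 → i++
[i=2,j=1] A[i]=14>B[j]=12 take 12 → j++
[i=2,j=2] A[i]=14<=B[j]=31 take 14 → i++
[i=3,j=2] A[i]=15<=B[j]=31 take 15 → i++
[i=4,j=2] A[i]=22<=B[j]=31 take 22 → i++
[i=5,j=2] A[i]=24<=B[j]=31 take 24 → i++
[i=6,j=2] A[i]=35>B[j]=31 take 31 → j++
[i=6,j=3] A[i]=35<=B[j]=35 take 35 → i++
[i=7,j=3] A[i]=36>B[j]=35 take 35 → j++
[i=7,j=4] A[i]=36<=B[j]=36 take 36 → i++
[i=8,j=4] A done, take B[j]=36 → j++

[4, 5, 12, 12, 14, 15, 22, 24, 31, 35, 35, 36, 36]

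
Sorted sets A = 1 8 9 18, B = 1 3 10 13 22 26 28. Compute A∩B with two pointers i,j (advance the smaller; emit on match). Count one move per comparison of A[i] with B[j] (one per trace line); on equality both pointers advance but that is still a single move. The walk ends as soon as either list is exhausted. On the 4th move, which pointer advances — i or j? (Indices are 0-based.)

i

[i=0,j=0] 1==1 emit → i++,j++
[i=1,j=1] 8>3 → j++
[i=1,j=2] 8<10 → i++
[i=2,j=2] 9<10 → i++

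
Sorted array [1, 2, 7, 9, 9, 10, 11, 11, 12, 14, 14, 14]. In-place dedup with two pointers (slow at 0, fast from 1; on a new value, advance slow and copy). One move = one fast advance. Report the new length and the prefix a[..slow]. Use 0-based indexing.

(s=0,f=1) a[fast]=2≠a[slow]=1 write a[1]=2 → slow++,fast++
(s=1,f=2) a[fast]=7≠a[slow]=2 write a[2]=7 → slow++,fast++
(s=2,f=3) a[fast]=9≠a[slow]=7 write a[3]=9 → slow++,fast++
(s=3,f=4) a[fast]=9=a[slow] dup → fast++
(s=3,f=5) a[fast]=10≠a[slow]=9 write a[4]=10 → slow++,fast++
(s=4,f=6) a[fast]=11≠a[slow]=10 write a[5]=11 → slow++,fast++
(s=5,f=7) a[fast]=11=a[slow] dup → fast++
(s=5,f=8) a[fast]=12≠a[slow]=11 write a[6]=12 → slow++,fast++
(s=6,f=9) a[fast]=14≠a[slow]=12 write a[7]=14 → slow++,fast++
(s=7,f=10) a[fast]=14=a[slow] dup → fast++
(s=7,f=11) a[fast]=14=a[slow] dup → fast++

length 8; prefix = [1, 2, 7, 9, 10, 11, 12, 14]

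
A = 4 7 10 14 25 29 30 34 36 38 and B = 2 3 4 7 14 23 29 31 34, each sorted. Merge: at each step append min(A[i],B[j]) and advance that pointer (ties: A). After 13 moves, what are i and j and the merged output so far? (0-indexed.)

[i=0,j=0] A[i]=4>B[j]=2 take 2 → j++
[i=0,j=1] A[i]=4>B[j]=3 take 3 → j++
[i=0,j=2] A[i]=4<=B[j]=4 take 4 → i++
[i=1,j=2] A[i]=7>B[j]=4 take 4 → j++
[i=1,j=3] A[i]=7<=B[j]=7 take 7 → i++
[i=2,j=3] A[i]=10>B[j]=7 take 7 → j++
[i=2,j=4] A[i]=10<=B[j]=14 take 10 → i++
[i=3,j=4] A[i]=14<=B[j]=14 take 14 → i++
[i=4,j=4] A[i]=25>B[j]=14 take 14 → j++
[i=4,j=5] A[i]=25>B[j]=23 take 23 → j++
[i=4,j=6] A[i]=25<=B[j]=29 take 25 → i++
[i=5,j=6] A[i]=29<=B[j]=29 take 29 → i++
[i=6,j=6] A[i]=30>B[j]=29 take 29 → j++

i=6, j=7, merged so far=[2, 3, 4, 4, 7, 7, 10, 14, 14, 23, 25, 29, 29]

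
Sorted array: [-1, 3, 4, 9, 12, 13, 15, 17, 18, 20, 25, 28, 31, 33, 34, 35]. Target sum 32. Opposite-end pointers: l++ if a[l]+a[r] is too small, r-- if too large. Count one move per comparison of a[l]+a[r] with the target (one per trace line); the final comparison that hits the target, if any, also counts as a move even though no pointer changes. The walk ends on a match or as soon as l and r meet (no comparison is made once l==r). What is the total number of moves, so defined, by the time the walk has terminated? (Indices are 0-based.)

l=0 r=15: -1+35=34 >32, r--
l=0 r=14: -1+34=33 >32, r--
l=0 r=13: -1+33=32, found

3 moves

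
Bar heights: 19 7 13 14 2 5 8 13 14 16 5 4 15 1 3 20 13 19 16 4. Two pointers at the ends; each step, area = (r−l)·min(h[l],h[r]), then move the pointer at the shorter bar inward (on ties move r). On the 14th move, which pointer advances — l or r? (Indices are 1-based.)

l

l=1 r=20: min(19,4)*19=76 best=76 *, r--
l=1 r=19: min(19,16)*18=288 best=288 *, r--
l=1 r=18: min(19,19)*17=323 best=323 *, r--
l=1 r=17: min(19,13)*16=208 best=323, r--
l=1 r=16: min(19,20)*15=285 best=323, l++
l=2 r=16: min(7,20)*14=98 best=323, l++
l=3 r=16: min(13,20)*13=169 best=323, l++
l=4 r=16: min(14,20)*12=168 best=323, l++
l=5 r=16: min(2,20)*11=22 best=323, l++
l=6 r=16: min(5,20)*10=50 best=323, l++
l=7 r=16: min(8,20)*9=72 best=323, l++
l=8 r=16: min(13,20)*8=104 best=323, l++
l=9 r=16: min(14,20)*7=98 best=323, l++
l=10 r=16: min(16,20)*6=96 best=323, l++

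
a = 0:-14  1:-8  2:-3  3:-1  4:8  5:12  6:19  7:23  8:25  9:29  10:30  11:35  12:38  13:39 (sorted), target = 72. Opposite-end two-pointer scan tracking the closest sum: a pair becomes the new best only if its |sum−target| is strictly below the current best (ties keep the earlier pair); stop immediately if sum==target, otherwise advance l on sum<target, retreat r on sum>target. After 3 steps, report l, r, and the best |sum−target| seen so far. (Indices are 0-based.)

l=3, r=13, best |Δ|=36

l=0 r=13: -14+39=25 d=47 *, l++
l=1 r=13: -8+39=31 d=41 *, l++
l=2 r=13: -3+39=36 d=36 *, l++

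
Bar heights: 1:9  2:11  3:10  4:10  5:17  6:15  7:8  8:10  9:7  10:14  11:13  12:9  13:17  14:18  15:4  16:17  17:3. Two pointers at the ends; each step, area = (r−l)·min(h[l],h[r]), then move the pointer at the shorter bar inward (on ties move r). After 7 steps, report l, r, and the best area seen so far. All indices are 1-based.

l=5, r=14, best area=187

[1,17] min(9,3)*16=48 best=48 * → r--
[1,16] min(9,17)*15=135 best=135 * → l++
[2,16] min(11,17)*14=154 best=154 * → l++
[3,16] min(10,17)*13=130 best=154 → l++
[4,16] min(10,17)*12=120 best=154 → l++
[5,16] min(17,17)*11=187 best=187 * → r--
[5,15] min(17,4)*10=40 best=187 → r--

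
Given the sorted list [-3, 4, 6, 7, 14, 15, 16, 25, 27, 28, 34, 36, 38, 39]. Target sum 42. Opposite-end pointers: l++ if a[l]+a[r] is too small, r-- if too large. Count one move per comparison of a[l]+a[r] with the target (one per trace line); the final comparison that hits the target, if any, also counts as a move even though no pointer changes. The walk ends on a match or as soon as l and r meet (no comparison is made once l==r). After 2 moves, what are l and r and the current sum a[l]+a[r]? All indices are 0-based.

l=0 r=13: -3+39=36 <42, l++
l=1 r=13: 4+39=43 >42, r--

l=1, r=12, sum=42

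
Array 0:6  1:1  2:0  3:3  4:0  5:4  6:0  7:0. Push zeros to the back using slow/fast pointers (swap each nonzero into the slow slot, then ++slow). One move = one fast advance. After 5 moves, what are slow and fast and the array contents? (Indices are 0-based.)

slow=3, fast=5, a=[6, 1, 3, 0, 0, 4, 0, 0]

(s=0,f=0) a[fast]=6≠0 swap→a[0]=6 → slow++,fast++
(s=1,f=1) a[fast]=1≠0 swap→a[1]=1 → slow++,fast++
(s=2,f=2) a[fast]=0 → fast++
(s=2,f=3) a[fast]=3≠0 swap→a[2]=3 → slow++,fast++
(s=3,f=4) a[fast]=0 → fast++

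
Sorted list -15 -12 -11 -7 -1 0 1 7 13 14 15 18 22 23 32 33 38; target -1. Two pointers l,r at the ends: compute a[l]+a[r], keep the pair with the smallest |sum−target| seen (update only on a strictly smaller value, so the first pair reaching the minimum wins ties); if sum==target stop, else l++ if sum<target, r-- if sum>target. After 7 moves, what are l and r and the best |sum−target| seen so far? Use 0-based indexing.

l=0, r=9, best |Δ|=1

l=0 r=16: -15+38=23 d=24 *, r--
l=0 r=15: -15+33=18 d=19 *, r--
l=0 r=14: -15+32=17 d=18 *, r--
l=0 r=13: -15+23=8 d=9 *, r--
l=0 r=12: -15+22=7 d=8 *, r--
l=0 r=11: -15+18=3 d=4 *, r--
l=0 r=10: -15+15=0 d=1 *, r--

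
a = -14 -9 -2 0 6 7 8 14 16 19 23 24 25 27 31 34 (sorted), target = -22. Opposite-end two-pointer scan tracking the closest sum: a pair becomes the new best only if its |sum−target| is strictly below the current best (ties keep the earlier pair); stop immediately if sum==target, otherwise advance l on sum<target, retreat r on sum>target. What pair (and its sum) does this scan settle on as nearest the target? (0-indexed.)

pair (-14, -9) with sum -23 (|Δ|=1)

l=0 r=15: -14+34=20 d=42 *, r--
l=0 r=14: -14+31=17 d=39 *, r--
l=0 r=13: -14+27=13 d=35 *, r--
l=0 r=12: -14+25=11 d=33 *, r--
l=0 r=11: -14+24=10 d=32 *, r--
l=0 r=10: -14+23=9 d=31 *, r--
l=0 r=9: -14+19=5 d=27 *, r--
l=0 r=8: -14+16=2 d=24 *, r--
l=0 r=7: -14+14=0 d=22 *, r--
l=0 r=6: -14+8=-6 d=16 *, r--
l=0 r=5: -14+7=-7 d=15 *, r--
l=0 r=4: -14+6=-8 d=14 *, r--
l=0 r=3: -14+0=-14 d=8 *, r--
l=0 r=2: -14+-2=-16 d=6 *, r--
l=0 r=1: -14+-9=-23 d=1 *, l++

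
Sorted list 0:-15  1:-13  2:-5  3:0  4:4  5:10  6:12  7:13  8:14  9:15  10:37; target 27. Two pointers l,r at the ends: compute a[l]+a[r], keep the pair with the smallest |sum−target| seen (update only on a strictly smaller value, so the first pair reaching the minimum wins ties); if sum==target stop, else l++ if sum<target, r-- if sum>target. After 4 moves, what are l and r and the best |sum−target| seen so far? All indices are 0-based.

l=3, r=9, best |Δ|=3

l=0 r=10: -15+37=22 d=5 *, l++
l=1 r=10: -13+37=24 d=3 *, l++
l=2 r=10: -5+37=32 d=5, r--
l=2 r=9: -5+15=10 d=17, l++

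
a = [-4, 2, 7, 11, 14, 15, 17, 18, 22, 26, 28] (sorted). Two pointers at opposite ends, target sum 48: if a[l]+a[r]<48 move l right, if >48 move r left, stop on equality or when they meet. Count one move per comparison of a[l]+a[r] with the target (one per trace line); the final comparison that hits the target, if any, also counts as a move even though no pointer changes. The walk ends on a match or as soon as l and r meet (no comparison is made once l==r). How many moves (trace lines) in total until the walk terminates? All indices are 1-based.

l=1 r=11: -4+28=24 <48, l++
l=2 r=11: 2+28=30 <48, l++
l=3 r=11: 7+28=35 <48, l++
l=4 r=11: 11+28=39 <48, l++
l=5 r=11: 14+28=42 <48, l++
l=6 r=11: 15+28=43 <48, l++
l=7 r=11: 17+28=45 <48, l++
l=8 r=11: 18+28=46 <48, l++
l=9 r=11: 22+28=50 >48, r--
l=9 r=10: 22+26=48, found

10 moves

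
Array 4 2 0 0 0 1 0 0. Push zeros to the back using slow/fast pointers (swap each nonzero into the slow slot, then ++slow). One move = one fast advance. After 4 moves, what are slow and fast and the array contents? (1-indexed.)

slow=3, fast=5, a=[4, 2, 0, 0, 0, 1, 0, 0]

(s=1,f=1) a[fast]=4≠0 swap→a[1]=4 → slow++,fast++
(s=2,f=2) a[fast]=2≠0 swap→a[2]=2 → slow++,fast++
(s=3,f=3) a[fast]=0 → fast++
(s=3,f=4) a[fast]=0 → fast++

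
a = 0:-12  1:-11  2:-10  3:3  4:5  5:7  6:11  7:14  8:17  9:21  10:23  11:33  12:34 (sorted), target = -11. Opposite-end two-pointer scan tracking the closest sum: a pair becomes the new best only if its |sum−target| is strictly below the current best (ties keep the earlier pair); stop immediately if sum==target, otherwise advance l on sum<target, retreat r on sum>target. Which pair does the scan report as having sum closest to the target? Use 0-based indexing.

l=0 r=12: -12+34=22 d=33 *, r--
l=0 r=11: -12+33=21 d=32 *, r--
l=0 r=10: -12+23=11 d=22 *, r--
l=0 r=9: -12+21=9 d=20 *, r--
l=0 r=8: -12+17=5 d=16 *, r--
l=0 r=7: -12+14=2 d=13 *, r--
l=0 r=6: -12+11=-1 d=10 *, r--
l=0 r=5: -12+7=-5 d=6 *, r--
l=0 r=4: -12+5=-7 d=4 *, r--
l=0 r=3: -12+3=-9 d=2 *, r--
l=0 r=2: -12+-10=-22 d=11, l++
l=1 r=2: -11+-10=-21 d=10, l++

pair (-12, 3) with sum -9 (|Δ|=2)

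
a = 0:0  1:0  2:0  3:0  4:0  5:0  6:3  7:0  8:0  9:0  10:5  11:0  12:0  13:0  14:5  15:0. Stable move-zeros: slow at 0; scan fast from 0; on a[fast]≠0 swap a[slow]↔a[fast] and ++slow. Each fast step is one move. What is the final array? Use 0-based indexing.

slow=0 fast=0: a[fast]=0, fast++
slow=0 fast=1: a[fast]=0, fast++
slow=0 fast=2: a[fast]=0, fast++
slow=0 fast=3: a[fast]=0, fast++
slow=0 fast=4: a[fast]=0, fast++
slow=0 fast=5: a[fast]=0, fast++
slow=0 fast=6: a[fast]=3≠0 swap→a[0]=3, slow++,fast++
slow=1 fast=7: a[fast]=0, fast++
slow=1 fast=8: a[fast]=0, fast++
slow=1 fast=9: a[fast]=0, fast++
slow=1 fast=10: a[fast]=5≠0 swap→a[1]=5, slow++,fast++
slow=2 fast=11: a[fast]=0, fast++
slow=2 fast=12: a[fast]=0, fast++
slow=2 fast=13: a[fast]=0, fast++
slow=2 fast=14: a[fast]=5≠0 swap→a[2]=5, slow++,fast++
slow=3 fast=15: a[fast]=0, fast++

[3, 5, 5, 0, 0, 0, 0, 0, 0, 0, 0, 0, 0, 0, 0, 0]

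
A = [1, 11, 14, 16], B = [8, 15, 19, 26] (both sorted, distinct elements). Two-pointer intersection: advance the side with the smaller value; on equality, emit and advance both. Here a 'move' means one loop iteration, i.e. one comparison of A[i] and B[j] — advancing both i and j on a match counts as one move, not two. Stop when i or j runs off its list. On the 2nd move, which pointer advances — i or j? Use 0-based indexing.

[i=0,j=0] 1<8 → i++
[i=1,j=0] 11>8 → j++

j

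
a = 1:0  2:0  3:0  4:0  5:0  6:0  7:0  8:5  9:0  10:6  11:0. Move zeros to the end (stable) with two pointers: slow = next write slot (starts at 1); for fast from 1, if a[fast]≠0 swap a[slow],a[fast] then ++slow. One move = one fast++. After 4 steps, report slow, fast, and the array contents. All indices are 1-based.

slow=1, fast=5, a=[0, 0, 0, 0, 0, 0, 0, 5, 0, 6, 0]

(s=1,f=1) a[fast]=0 → fast++
(s=1,f=2) a[fast]=0 → fast++
(s=1,f=3) a[fast]=0 → fast++
(s=1,f=4) a[fast]=0 → fast++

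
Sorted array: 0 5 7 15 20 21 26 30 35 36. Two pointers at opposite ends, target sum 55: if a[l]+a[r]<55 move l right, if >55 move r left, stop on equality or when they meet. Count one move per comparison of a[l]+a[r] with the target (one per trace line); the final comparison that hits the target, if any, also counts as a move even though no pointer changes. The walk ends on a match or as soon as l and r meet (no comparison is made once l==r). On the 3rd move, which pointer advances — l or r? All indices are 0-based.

[0,9] 0+36=36 <55 → l++
[1,9] 5+36=41 <55 → l++
[2,9] 7+36=43 <55 → l++

l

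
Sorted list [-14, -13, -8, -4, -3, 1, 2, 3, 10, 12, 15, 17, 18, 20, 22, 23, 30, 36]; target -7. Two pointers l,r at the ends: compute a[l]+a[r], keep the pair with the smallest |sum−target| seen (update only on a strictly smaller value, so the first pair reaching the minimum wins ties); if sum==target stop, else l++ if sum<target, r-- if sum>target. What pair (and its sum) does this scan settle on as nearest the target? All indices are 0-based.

[0,17] -14+36=22 d=29 * → r--
[0,16] -14+30=16 d=23 * → r--
[0,15] -14+23=9 d=16 * → r--
[0,14] -14+22=8 d=15 * → r--
[0,13] -14+20=6 d=13 * → r--
[0,12] -14+18=4 d=11 * → r--
[0,11] -14+17=3 d=10 * → r--
[0,10] -14+15=1 d=8 * → r--
[0,9] -14+12=-2 d=5 * → r--
[0,8] -14+10=-4 d=3 * → r--
[0,7] -14+3=-11 d=4 → l++
[1,7] -13+3=-10 d=3 → l++
[2,7] -8+3=-5 d=2 * → r--
[2,6] -8+2=-6 d=1 * → r--
[2,5] -8+1=-7 d=0 * → stop

pair (-8, 1) with sum -7 (|Δ|=0)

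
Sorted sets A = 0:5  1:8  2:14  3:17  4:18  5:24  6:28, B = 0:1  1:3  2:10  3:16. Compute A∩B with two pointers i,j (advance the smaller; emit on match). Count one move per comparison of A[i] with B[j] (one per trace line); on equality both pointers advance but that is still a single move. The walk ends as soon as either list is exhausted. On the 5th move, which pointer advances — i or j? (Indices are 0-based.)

j

[i=0,j=0] 5>1 → j++
[i=0,j=1] 5>3 → j++
[i=0,j=2] 5<10 → i++
[i=1,j=2] 8<10 → i++
[i=2,j=2] 14>10 → j++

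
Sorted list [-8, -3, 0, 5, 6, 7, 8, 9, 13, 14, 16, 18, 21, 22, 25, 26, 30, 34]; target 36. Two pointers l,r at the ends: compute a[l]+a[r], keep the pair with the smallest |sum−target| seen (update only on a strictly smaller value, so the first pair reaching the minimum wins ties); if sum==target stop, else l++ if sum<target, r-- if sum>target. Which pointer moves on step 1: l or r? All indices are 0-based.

[0,17] -8+34=26 d=10 * → l++

l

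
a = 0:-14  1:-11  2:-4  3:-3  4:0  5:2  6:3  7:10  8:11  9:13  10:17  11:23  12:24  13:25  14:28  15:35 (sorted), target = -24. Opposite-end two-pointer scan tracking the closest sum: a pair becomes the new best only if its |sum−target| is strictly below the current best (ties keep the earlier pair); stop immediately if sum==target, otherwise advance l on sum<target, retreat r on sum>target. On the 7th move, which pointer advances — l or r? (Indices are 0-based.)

l=0 r=15: -14+35=21 d=45 *, r--
l=0 r=14: -14+28=14 d=38 *, r--
l=0 r=13: -14+25=11 d=35 *, r--
l=0 r=12: -14+24=10 d=34 *, r--
l=0 r=11: -14+23=9 d=33 *, r--
l=0 r=10: -14+17=3 d=27 *, r--
l=0 r=9: -14+13=-1 d=23 *, r--

r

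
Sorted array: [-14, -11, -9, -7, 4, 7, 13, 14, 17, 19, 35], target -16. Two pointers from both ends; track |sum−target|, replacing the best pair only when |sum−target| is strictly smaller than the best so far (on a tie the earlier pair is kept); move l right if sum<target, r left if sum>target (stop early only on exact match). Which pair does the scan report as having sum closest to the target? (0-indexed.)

[0,10] -14+35=21 d=37 * → r--
[0,9] -14+19=5 d=21 * → r--
[0,8] -14+17=3 d=19 * → r--
[0,7] -14+14=0 d=16 * → r--
[0,6] -14+13=-1 d=15 * → r--
[0,5] -14+7=-7 d=9 * → r--
[0,4] -14+4=-10 d=6 * → r--
[0,3] -14+-7=-21 d=5 * → l++
[1,3] -11+-7=-18 d=2 * → l++
[2,3] -9+-7=-16 d=0 * → stop

pair (-9, -7) with sum -16 (|Δ|=0)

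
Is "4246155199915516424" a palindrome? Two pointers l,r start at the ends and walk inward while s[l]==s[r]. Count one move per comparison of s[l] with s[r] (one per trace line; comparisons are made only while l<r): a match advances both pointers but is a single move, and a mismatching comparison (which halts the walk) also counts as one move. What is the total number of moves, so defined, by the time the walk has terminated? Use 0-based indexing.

[0,18] '4'=='4' → l++,r--
[1,17] '2'=='2' → l++,r--
[2,16] '4'=='4' → l++,r--
[3,15] '6'=='6' → l++,r--
[4,14] '1'=='1' → l++,r--
[5,13] '5'=='5' → l++,r--
[6,12] '5'=='5' → l++,r--
[7,11] '1'=='1' → l++,r--
[8,10] '9'=='9' → l++,r--

9 moves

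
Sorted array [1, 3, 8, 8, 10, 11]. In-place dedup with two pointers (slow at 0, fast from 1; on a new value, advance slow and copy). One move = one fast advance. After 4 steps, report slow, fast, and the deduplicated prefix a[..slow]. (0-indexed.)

(s=0,f=1) a[fast]=3≠a[slow]=1 write a[1]=3 → slow++,fast++
(s=1,f=2) a[fast]=8≠a[slow]=3 write a[2]=8 → slow++,fast++
(s=2,f=3) a[fast]=8=a[slow] dup → fast++
(s=2,f=4) a[fast]=10≠a[slow]=8 write a[3]=10 → slow++,fast++

slow=3, fast=5, prefix=[1, 3, 8, 10]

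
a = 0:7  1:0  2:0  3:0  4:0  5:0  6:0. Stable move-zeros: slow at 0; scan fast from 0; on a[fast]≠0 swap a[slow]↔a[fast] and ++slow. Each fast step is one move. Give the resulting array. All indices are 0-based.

(s=0,f=0) a[fast]=7≠0 swap→a[0]=7 → slow++,fast++
(s=1,f=1) a[fast]=0 → fast++
(s=1,f=2) a[fast]=0 → fast++
(s=1,f=3) a[fast]=0 → fast++
(s=1,f=4) a[fast]=0 → fast++
(s=1,f=5) a[fast]=0 → fast++
(s=1,f=6) a[fast]=0 → fast++

[7, 0, 0, 0, 0, 0, 0]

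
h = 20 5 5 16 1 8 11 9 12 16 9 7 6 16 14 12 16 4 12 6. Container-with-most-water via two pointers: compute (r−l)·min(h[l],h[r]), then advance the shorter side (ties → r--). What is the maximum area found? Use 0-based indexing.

[0,19] min(20,6)*19=114 best=114 * → r--
[0,18] min(20,12)*18=216 best=216 * → r--
[0,17] min(20,4)*17=68 best=216 → r--
[0,16] min(20,16)*16=256 best=256 * → r--
[0,15] min(20,12)*15=180 best=256 → r--
[0,14] min(20,14)*14=196 best=256 → r--
[0,13] min(20,16)*13=208 best=256 → r--
[0,12] min(20,6)*12=72 best=256 → r--
[0,11] min(20,7)*11=77 best=256 → r--
[0,10] min(20,9)*10=90 best=256 → r--
[0,9] min(20,16)*9=144 best=256 → r--
[0,8] min(20,12)*8=96 best=256 → r--
[0,7] min(20,9)*7=63 best=256 → r--
[0,6] min(20,11)*6=66 best=256 → r--
[0,5] min(20,8)*5=40 best=256 → r--
[0,4] min(20,1)*4=4 best=256 → r--
[0,3] min(20,16)*3=48 best=256 → r--
[0,2] min(20,5)*2=10 best=256 → r--
[0,1] min(20,5)*1=5 best=256 → r--

max area = 256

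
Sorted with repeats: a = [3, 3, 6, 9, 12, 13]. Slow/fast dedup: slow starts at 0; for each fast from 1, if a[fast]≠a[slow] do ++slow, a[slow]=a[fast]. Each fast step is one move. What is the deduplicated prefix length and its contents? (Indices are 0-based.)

length 5; prefix = [3, 6, 9, 12, 13]

(s=0,f=1) a[fast]=3=a[slow] dup → fast++
(s=0,f=2) a[fast]=6≠a[slow]=3 write a[1]=6 → slow++,fast++
(s=1,f=3) a[fast]=9≠a[slow]=6 write a[2]=9 → slow++,fast++
(s=2,f=4) a[fast]=12≠a[slow]=9 write a[3]=12 → slow++,fast++
(s=3,f=5) a[fast]=13≠a[slow]=12 write a[4]=13 → slow++,fast++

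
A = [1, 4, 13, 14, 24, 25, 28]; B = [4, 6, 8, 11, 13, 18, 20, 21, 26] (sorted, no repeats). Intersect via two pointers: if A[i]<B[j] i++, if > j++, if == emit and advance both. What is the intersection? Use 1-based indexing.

intersection = [4, 13]

i=1 j=1: 1<4, i++
i=2 j=1: 4==4 emit, i++,j++
i=3 j=2: 13>6, j++
i=3 j=3: 13>8, j++
i=3 j=4: 13>11, j++
i=3 j=5: 13==13 emit, i++,j++
i=4 j=6: 14<18, i++
i=5 j=6: 24>18, j++
i=5 j=7: 24>20, j++
i=5 j=8: 24>21, j++
i=5 j=9: 24<26, i++
i=6 j=9: 25<26, i++
i=7 j=9: 28>26, j++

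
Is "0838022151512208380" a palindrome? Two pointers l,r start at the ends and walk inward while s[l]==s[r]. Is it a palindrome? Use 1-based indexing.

palindrome

l=1 r=19: '0'=='0', l++,r--
l=2 r=18: '8'=='8', l++,r--
l=3 r=17: '3'=='3', l++,r--
l=4 r=16: '8'=='8', l++,r--
l=5 r=15: '0'=='0', l++,r--
l=6 r=14: '2'=='2', l++,r--
l=7 r=13: '2'=='2', l++,r--
l=8 r=12: '1'=='1', l++,r--
l=9 r=11: '5'=='5', l++,r--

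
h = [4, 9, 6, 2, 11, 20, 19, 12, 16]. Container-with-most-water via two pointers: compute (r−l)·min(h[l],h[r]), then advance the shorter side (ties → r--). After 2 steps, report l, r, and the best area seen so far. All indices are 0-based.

l=2, r=8, best area=63

[0,8] min(4,16)*8=32 best=32 * → l++
[1,8] min(9,16)*7=63 best=63 * → l++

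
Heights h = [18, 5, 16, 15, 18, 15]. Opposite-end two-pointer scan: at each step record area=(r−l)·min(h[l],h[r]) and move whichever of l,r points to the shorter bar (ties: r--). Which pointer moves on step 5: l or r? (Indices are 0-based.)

r

l=0 r=5: min(18,15)*5=75 best=75 *, r--
l=0 r=4: min(18,18)*4=72 best=75, r--
l=0 r=3: min(18,15)*3=45 best=75, r--
l=0 r=2: min(18,16)*2=32 best=75, r--
l=0 r=1: min(18,5)*1=5 best=75, r--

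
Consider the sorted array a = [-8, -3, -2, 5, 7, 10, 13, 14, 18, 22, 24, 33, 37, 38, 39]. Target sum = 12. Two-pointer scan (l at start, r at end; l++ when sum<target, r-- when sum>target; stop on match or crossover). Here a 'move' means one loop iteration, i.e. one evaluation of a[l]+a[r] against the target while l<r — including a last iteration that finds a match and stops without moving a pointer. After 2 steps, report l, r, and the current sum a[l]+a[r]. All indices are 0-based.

[0,14] -8+39=31 >12 → r--
[0,13] -8+38=30 >12 → r--

l=0, r=12, sum=29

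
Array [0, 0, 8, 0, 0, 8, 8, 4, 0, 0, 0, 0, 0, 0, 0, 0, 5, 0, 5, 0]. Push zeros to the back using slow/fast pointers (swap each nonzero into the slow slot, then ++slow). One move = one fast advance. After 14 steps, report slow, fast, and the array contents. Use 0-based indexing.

slow=0 fast=0: a[fast]=0, fast++
slow=0 fast=1: a[fast]=0, fast++
slow=0 fast=2: a[fast]=8≠0 swap→a[0]=8, slow++,fast++
slow=1 fast=3: a[fast]=0, fast++
slow=1 fast=4: a[fast]=0, fast++
slow=1 fast=5: a[fast]=8≠0 swap→a[1]=8, slow++,fast++
slow=2 fast=6: a[fast]=8≠0 swap→a[2]=8, slow++,fast++
slow=3 fast=7: a[fast]=4≠0 swap→a[3]=4, slow++,fast++
slow=4 fast=8: a[fast]=0, fast++
slow=4 fast=9: a[fast]=0, fast++
slow=4 fast=10: a[fast]=0, fast++
slow=4 fast=11: a[fast]=0, fast++
slow=4 fast=12: a[fast]=0, fast++
slow=4 fast=13: a[fast]=0, fast++

slow=4, fast=14, a=[8, 8, 8, 4, 0, 0, 0, 0, 0, 0, 0, 0, 0, 0, 0, 0, 5, 0, 5, 0]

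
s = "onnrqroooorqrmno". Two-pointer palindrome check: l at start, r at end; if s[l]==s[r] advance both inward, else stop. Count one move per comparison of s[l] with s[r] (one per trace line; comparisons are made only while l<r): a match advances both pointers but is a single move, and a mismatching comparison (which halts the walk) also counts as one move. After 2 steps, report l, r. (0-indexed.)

l=0 r=15: 'o'=='o', l++,r--
l=1 r=14: 'n'=='n', l++,r--

l=2, r=13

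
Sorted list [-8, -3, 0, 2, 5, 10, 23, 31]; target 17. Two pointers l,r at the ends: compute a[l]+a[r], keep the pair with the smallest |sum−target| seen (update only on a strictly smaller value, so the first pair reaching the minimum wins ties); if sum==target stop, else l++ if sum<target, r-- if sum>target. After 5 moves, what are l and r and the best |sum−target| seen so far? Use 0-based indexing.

l=3, r=5, best |Δ|=2

l=0 r=7: -8+31=23 d=6 *, r--
l=0 r=6: -8+23=15 d=2 *, l++
l=1 r=6: -3+23=20 d=3, r--
l=1 r=5: -3+10=7 d=10, l++
l=2 r=5: 0+10=10 d=7, l++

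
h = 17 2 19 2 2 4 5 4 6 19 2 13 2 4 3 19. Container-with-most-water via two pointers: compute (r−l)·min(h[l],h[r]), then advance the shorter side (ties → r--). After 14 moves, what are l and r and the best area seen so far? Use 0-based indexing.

l=2, r=3, best area=255

l=0 r=15: min(17,19)*15=255 best=255 *, l++
l=1 r=15: min(2,19)*14=28 best=255, l++
l=2 r=15: min(19,19)*13=247 best=255, r--
l=2 r=14: min(19,3)*12=36 best=255, r--
l=2 r=13: min(19,4)*11=44 best=255, r--
l=2 r=12: min(19,2)*10=20 best=255, r--
l=2 r=11: min(19,13)*9=117 best=255, r--
l=2 r=10: min(19,2)*8=16 best=255, r--
l=2 r=9: min(19,19)*7=133 best=255, r--
l=2 r=8: min(19,6)*6=36 best=255, r--
l=2 r=7: min(19,4)*5=20 best=255, r--
l=2 r=6: min(19,5)*4=20 best=255, r--
l=2 r=5: min(19,4)*3=12 best=255, r--
l=2 r=4: min(19,2)*2=4 best=255, r--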